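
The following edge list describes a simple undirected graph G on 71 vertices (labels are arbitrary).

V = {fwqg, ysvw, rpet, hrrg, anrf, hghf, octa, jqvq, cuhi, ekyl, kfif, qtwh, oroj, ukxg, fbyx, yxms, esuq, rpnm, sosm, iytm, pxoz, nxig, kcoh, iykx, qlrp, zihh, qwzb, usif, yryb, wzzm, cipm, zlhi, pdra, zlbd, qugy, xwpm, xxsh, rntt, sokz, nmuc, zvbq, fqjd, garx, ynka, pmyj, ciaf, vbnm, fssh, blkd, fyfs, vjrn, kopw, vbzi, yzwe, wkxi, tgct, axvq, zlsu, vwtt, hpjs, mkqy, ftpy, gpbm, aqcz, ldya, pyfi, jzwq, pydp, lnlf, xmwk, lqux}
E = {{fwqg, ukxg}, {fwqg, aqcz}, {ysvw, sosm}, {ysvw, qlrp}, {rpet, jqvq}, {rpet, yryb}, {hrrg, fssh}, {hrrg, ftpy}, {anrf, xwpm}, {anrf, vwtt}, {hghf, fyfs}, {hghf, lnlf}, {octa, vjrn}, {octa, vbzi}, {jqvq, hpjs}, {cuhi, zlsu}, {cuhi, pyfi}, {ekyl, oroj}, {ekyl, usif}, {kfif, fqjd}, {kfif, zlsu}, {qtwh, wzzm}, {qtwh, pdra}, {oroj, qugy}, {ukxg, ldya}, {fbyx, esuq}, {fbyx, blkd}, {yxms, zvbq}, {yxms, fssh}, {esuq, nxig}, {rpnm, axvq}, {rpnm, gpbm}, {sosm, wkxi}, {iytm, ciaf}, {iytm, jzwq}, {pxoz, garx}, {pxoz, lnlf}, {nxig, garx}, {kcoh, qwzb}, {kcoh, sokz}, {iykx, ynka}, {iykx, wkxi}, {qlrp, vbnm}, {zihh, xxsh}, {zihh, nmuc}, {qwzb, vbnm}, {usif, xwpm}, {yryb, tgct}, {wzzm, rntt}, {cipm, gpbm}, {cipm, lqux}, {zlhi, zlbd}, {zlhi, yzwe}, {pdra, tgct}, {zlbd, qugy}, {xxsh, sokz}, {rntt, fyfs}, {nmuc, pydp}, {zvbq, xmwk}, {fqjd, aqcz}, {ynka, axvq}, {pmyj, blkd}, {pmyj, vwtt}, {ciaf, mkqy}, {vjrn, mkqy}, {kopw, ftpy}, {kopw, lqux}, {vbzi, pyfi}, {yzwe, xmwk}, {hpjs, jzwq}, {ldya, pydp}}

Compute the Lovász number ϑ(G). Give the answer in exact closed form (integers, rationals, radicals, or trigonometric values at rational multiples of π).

N(hghf) = {fyfs, lnlf}, |N(hghf)| = 2.
Vertex usif has 2 neighbors: ekyl, xwpm.
N(xmwk) = {zvbq, yzwe}, |N(xmwk)| = 2.
deg(pmyj) = 2; N(pmyj) = {blkd, vwtt}.
71-vertex 2-regular graph: a single 71-cycle (edge-transitive).
Distinct eigenvalues (to 4 d.p.): [2.0, 1.9922, 1.9688, 1.9299, 1.876, 1.8074, 1.7246, 1.6284, 1.5194, 1.3985, 1.2666, 1.1249, 0.9743, 0.8162, 0.6516, 0.4819, 0.3085, 0.1326, -0.0442, -0.2208, -0.3956, -0.5673, -0.7346, -0.8961, -1.0507, -1.1969, -1.3339, -1.4604, -1.5754, -1.6781, -1.7677, -1.8435, -1.9048, -1.9513, -1.9824, -1.998].
Lovász (edge-transitive): ϑ = −71·(-2*cos(pi/71))/((2)−(-2*cos(pi/71))) = 71*cos(pi/71)/(cos(pi/71) + 1).
Numerically 35.482618264.
α=35, χ(Ḡ)=36; ϑ=71*cos(pi/71)/(cos(pi/71) + 1) lies between (both strict).

71*cos(pi/71)/(cos(pi/71) + 1)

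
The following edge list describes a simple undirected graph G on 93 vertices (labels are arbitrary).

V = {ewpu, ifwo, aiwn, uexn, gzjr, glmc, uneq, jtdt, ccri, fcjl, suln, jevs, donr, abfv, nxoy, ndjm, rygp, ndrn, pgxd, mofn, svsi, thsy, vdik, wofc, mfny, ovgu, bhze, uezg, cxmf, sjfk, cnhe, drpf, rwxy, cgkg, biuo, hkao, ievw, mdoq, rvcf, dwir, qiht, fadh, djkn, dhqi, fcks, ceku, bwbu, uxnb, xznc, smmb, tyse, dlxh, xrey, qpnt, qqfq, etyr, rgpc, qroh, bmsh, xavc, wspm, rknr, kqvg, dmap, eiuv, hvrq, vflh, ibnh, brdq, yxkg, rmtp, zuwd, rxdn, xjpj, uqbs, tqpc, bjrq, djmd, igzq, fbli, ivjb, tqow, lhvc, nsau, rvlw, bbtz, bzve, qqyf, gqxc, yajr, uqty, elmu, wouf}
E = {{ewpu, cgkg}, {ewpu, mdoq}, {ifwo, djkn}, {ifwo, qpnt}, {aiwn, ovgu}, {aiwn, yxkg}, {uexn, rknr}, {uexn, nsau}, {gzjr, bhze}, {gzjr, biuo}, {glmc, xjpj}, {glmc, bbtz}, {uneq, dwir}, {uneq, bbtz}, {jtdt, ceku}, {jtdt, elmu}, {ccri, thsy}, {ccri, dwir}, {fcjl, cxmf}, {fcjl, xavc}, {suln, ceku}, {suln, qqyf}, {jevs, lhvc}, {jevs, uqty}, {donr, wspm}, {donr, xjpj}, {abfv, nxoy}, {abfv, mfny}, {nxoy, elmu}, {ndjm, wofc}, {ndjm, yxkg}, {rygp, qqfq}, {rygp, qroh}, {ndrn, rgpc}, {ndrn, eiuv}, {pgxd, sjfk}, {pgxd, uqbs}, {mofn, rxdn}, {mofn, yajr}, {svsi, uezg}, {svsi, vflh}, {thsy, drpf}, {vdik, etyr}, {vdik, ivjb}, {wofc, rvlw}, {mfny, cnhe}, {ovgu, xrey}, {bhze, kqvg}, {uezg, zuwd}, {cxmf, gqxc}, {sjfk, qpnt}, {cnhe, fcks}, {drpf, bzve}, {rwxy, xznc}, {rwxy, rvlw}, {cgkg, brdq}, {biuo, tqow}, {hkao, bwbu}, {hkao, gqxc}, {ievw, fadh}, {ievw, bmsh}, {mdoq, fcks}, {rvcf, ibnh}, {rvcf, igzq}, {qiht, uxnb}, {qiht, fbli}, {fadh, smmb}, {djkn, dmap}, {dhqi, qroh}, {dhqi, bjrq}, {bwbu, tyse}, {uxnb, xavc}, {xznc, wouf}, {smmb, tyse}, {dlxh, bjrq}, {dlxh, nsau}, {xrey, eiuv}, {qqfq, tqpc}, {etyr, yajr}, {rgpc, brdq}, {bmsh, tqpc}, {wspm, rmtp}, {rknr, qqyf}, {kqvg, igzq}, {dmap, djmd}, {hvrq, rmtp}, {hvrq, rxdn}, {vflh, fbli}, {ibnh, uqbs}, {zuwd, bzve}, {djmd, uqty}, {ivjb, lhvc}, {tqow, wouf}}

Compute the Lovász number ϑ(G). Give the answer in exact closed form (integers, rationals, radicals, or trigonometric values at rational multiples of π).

Vertex rvcf has 2 neighbors: ibnh, igzq.
deg(qqyf) = 2; N(qqyf) = {suln, rknr}.
Vertex dlxh has 2 neighbors: bjrq, nsau.
deg(pgxd) = 2; N(pgxd) = {sjfk, uqbs}.
Every vertex has degree 2 (N=93); this is C_{93}, the 93-cycle.
Distinct eigenvalues (to 6 d.p.): [2.0, 1.995437, 1.98177, 1.95906, 1.927411, 1.886968, 1.837916, 1.780477, 1.714914, 1.641527, 1.56065, 1.472651, 1.377934, 1.276929, 1.170098, 1.057928, 0.940931, 0.819641, 0.694611, 0.566411, 0.435627, 0.302856, 0.168702, 0.033779, -0.101298, -0.235913, -0.369452, -0.501305, -0.630871, -0.757558, -0.880788, -1.0, -1.114649, -1.224212, -1.328189, -1.426106, -1.517516, -1.602002, -1.679179, -1.748693, -1.810229, -1.863505, -1.908279, -1.944345, -1.97154, -1.989739, -1.998859].
With N=93: ϑ(G) = 93·(-(-1)*2*cos(pi/93))/(2−(-2*cos(pi/93))) = 93*cos(pi/93)/(cos(pi/93) + 1).
= 46.486732… (decimal).
α=46, χ(Ḡ)=47; ϑ=93*cos(pi/93)/(cos(pi/93) + 1) lies between (both strict).

93*cos(pi/93)/(cos(pi/93) + 1)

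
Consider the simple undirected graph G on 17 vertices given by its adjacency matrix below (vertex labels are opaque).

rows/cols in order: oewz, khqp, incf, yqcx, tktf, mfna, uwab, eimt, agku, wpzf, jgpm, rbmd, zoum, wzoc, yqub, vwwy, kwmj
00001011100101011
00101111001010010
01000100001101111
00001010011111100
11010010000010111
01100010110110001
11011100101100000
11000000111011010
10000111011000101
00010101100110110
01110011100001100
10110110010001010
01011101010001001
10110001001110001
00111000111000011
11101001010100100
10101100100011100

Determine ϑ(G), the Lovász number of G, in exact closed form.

Vertex yqub has 8 neighbors: incf, yqcx, tktf, agku, wpzf, jgpm, vwwy, kwmj.
Vertex vwwy has 8 neighbors: oewz, khqp, incf, tktf, eimt, wpzf, rbmd, yqub.
Vertex yqcx has 8 neighbors: tktf, uwab, wpzf, jgpm, rbmd, zoum, wzoc, yqub.
deg(incf) = 8; N(incf) = {khqp, mfna, jgpm, rbmd, wzoc, yqub, vwwy, kwmj}.
Every vertex has degree 8 (N=17); SR(17,8,3,4) — a Paley graph.
A has 3 distinct eigenvalues ≈ [8.0, 1.5616, -2.5616].
ϑ = −N·λ_min/(λ_max−λ_min) = −17·(-sqrt(17)/2 - 1/2)/(8−(-sqrt(17)/2 - 1/2)) = sqrt(17).
≈ 4.1231056 (to 7 d.p.).

sqrt(17)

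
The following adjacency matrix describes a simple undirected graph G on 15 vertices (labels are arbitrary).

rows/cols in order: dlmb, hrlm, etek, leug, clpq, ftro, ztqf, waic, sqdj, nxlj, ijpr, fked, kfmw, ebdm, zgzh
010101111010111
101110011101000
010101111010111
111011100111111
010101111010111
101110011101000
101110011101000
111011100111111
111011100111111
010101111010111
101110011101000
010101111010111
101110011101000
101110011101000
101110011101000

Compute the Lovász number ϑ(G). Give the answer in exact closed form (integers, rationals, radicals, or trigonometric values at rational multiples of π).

Vertex ftro has 8 neighbors: dlmb, etek, leug, clpq, waic, sqdj, nxlj, fked.
deg(zgzh) = 8; N(zgzh) = {dlmb, etek, leug, clpq, waic, sqdj, nxlj, fked}.
deg(dlmb) = 10; N(dlmb) = {hrlm, leug, ftro, ztqf, waic, sqdj, ijpr, kfmw, ebdm, zgzh}.
Vertex leug has 12 neighbors: dlmb, hrlm, etek, clpq, ftro, ztqf, nxlj, ijpr, fked, kfmw, ebdm, zgzh.
G = K_{7,5,3}: α = 7 = χ(Ḡ), so ϑ = 7.
Numerically 7.0000000.
α=7, χ(Ḡ)=7; ϑ=7 lies between (collapsed).

7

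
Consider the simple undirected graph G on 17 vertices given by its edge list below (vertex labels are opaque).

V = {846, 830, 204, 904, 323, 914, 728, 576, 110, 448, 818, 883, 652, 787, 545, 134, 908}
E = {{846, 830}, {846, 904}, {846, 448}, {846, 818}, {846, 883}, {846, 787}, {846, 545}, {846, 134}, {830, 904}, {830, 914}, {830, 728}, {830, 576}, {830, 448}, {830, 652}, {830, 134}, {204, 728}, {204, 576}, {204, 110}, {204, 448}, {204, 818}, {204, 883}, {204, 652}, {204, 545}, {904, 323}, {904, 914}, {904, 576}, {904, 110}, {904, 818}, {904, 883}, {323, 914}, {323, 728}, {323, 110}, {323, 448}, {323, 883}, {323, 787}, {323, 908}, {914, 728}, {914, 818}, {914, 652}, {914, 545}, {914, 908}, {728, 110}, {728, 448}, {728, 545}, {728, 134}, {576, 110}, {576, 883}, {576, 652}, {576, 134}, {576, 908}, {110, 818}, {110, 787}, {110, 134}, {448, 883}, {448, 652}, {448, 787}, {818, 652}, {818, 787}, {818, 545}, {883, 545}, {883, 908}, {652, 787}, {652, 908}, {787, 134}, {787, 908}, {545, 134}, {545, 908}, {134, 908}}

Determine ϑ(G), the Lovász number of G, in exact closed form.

Vertex 110 has 8 neighbors: 204, 904, 323, 728, 576, 818, 787, 134.
deg(787) = 8; N(787) = {846, 323, 110, 448, 818, 652, 134, 908}.
Vertex 914 has 8 neighbors: 830, 904, 323, 728, 818, 652, 545, 908.
Vertex 846 has 8 neighbors: 830, 904, 448, 818, 883, 787, 545, 134.
8-regular, N=17; strongly regular (17,8,3,4).
spec(A) ≈ [8.0, 1.561553, -2.561553] (distinct, 6 d.p.).
With N=17: ϑ(G) = 17·(-(-sqrt(17)/2 - 1/2))/(8−(-sqrt(17)/2 - 1/2)) = sqrt(17).
ϑ(G) ≈ 4.12310563.

sqrt(17)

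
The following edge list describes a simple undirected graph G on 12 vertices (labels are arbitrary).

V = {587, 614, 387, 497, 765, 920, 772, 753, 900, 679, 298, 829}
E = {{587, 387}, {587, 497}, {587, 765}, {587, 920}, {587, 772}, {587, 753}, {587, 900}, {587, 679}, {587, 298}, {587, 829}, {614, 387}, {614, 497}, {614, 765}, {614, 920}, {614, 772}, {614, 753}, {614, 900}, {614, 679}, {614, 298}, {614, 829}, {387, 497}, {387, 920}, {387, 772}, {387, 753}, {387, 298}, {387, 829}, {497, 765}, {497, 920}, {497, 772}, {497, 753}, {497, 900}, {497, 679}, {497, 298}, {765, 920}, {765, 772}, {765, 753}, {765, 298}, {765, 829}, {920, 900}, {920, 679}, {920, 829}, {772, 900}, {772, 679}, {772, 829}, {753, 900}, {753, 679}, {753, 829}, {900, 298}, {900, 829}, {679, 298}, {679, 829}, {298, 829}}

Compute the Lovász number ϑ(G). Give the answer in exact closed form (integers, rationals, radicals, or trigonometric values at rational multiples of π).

4

deg(900) = 8; N(900) = {587, 614, 497, 920, 772, 753, 298, 829}.
N(614) = {387, 497, 765, 920, 772, 753, 900, 679, 298, 829}, |N(614)| = 10.
deg(765) = 8; N(765) = {587, 614, 497, 920, 772, 753, 298, 829}.
deg(772) = 8; N(772) = {587, 614, 387, 497, 765, 900, 679, 829}.
Complete multipartite on [4, 4, 2, 2]: sandwich collapses at ϑ=4.
ϑ(G) ≈ 4.000000000.
α=4, χ(Ḡ)=4; ϑ=4 lies between (collapsed).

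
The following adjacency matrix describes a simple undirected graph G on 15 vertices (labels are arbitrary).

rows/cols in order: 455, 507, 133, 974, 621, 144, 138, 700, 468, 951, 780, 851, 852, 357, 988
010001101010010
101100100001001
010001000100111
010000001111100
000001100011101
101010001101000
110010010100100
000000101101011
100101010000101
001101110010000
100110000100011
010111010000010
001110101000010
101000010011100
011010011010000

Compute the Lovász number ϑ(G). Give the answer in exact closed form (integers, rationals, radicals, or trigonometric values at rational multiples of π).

deg(951) = 6; N(951) = {133, 974, 144, 138, 700, 780}.
Vertex 700 has 6 neighbors: 138, 468, 951, 851, 357, 988.
deg(988) = 6; N(988) = {507, 133, 621, 700, 468, 780}.
N(133) = {507, 144, 951, 852, 357, 988}, |N(133)| = 6.
Regular of degree 6 on 15 vertices: Kneser-type, 2-subsets of [6].
A has 3 distinct eigenvalues ≈ [6.0, 1.0, -3.0].
Lovász (edge-transitive): ϑ = −15·(-3)/((6)−(-3)) = 5.
Numerically 5.0000.

5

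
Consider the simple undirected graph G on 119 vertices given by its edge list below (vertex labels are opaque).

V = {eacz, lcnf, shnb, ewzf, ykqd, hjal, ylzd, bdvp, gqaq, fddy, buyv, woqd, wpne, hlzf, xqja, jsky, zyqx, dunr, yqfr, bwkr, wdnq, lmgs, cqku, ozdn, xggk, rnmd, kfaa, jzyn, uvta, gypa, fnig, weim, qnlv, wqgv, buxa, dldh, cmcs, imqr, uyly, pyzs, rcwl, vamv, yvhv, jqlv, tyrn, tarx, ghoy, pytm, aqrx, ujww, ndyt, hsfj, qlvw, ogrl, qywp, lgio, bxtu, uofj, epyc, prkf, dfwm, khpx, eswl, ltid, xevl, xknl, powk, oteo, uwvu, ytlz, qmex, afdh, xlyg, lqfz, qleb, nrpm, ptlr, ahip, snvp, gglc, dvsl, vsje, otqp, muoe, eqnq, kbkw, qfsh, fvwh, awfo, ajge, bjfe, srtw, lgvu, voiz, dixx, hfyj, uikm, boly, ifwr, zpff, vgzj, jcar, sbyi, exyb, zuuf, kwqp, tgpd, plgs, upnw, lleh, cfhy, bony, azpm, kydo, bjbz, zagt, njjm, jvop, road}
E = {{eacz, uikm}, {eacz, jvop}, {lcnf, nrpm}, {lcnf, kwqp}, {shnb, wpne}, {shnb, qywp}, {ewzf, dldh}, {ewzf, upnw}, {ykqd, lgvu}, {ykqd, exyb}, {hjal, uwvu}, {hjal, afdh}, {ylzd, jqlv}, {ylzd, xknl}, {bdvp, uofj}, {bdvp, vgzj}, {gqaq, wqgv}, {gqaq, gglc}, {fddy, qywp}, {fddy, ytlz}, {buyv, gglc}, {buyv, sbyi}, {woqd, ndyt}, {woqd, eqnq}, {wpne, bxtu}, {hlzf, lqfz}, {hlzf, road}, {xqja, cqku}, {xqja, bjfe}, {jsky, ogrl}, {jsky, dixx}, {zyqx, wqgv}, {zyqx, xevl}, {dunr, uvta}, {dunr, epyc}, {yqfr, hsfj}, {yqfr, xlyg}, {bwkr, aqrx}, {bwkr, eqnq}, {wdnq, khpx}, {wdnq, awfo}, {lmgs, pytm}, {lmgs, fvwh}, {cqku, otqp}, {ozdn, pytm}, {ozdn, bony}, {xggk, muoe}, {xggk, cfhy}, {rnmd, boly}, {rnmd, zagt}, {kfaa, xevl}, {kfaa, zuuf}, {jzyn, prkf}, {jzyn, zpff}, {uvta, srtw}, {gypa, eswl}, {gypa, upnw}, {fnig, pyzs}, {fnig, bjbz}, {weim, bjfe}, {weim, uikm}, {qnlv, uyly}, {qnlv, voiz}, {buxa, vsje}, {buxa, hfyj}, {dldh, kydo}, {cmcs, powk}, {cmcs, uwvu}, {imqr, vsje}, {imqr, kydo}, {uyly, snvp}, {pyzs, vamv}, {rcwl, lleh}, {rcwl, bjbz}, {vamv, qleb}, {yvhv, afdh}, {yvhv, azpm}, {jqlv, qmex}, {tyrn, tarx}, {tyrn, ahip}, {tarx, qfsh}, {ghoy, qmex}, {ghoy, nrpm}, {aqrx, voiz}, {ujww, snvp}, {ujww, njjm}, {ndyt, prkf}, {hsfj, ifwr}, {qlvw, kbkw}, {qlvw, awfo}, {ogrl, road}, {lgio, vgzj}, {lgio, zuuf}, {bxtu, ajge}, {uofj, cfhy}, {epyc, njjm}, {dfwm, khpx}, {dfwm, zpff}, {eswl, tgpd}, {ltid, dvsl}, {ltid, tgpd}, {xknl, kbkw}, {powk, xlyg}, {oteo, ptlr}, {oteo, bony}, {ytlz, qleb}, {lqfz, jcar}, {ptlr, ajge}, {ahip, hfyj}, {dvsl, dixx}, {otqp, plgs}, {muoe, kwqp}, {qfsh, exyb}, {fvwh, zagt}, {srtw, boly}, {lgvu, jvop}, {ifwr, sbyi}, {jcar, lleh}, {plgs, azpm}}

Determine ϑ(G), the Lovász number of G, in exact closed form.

N(bony) = {ozdn, oteo}, |N(bony)| = 2.
Vertex cfhy has 2 neighbors: xggk, uofj.
N(uvta) = {dunr, srtw}, |N(uvta)| = 2.
Vertex vsje has 2 neighbors: buxa, imqr.
Every vertex has degree 2 (N=119); connected 2-regular on 119 ⇒ C_{119}.
A has 60 distinct eigenvalues ≈ [2.0, 1.9972, 1.9889, 1.975, 1.9556, 1.9307, 1.9005, 1.8649, 1.8242, 1.7784, 1.7276, 1.672, 1.6118, 1.5471, 1.478, 1.4048, 1.3278, 1.247, 1.1627, 1.0752, 0.9847, 0.8915, 0.7957, 0.6978, 0.5979, 0.4964, 0.3934, 0.2894, 0.1845, 0.0792, -0.0264, -0.1319, -0.237, -0.3415, -0.445, -0.5473, -0.6481, -0.747, -0.8439, -0.9384, -1.0303, -1.1194, -1.2053, -1.2878, -1.3668, -1.4419, -1.5131, -1.58, -1.6425, -1.7004, -1.7536, -1.8019, -1.8452, -1.8834, -1.9163, -1.9438, -1.9659, -1.9826, -1.9937, -1.9993].
−119·(-2*cos(pi/119)) / ((2)−(-2*cos(pi/119))) = 119*cos(pi/119)/(cos(pi/119) + 1) = ϑ(G).
ϑ(G) ≈ 59.4896316.
Check 59 ≤ 119*cos(pi/119)/(cos(pi/119) + 1) ≤ 60: both strict.

119*cos(pi/119)/(cos(pi/119) + 1)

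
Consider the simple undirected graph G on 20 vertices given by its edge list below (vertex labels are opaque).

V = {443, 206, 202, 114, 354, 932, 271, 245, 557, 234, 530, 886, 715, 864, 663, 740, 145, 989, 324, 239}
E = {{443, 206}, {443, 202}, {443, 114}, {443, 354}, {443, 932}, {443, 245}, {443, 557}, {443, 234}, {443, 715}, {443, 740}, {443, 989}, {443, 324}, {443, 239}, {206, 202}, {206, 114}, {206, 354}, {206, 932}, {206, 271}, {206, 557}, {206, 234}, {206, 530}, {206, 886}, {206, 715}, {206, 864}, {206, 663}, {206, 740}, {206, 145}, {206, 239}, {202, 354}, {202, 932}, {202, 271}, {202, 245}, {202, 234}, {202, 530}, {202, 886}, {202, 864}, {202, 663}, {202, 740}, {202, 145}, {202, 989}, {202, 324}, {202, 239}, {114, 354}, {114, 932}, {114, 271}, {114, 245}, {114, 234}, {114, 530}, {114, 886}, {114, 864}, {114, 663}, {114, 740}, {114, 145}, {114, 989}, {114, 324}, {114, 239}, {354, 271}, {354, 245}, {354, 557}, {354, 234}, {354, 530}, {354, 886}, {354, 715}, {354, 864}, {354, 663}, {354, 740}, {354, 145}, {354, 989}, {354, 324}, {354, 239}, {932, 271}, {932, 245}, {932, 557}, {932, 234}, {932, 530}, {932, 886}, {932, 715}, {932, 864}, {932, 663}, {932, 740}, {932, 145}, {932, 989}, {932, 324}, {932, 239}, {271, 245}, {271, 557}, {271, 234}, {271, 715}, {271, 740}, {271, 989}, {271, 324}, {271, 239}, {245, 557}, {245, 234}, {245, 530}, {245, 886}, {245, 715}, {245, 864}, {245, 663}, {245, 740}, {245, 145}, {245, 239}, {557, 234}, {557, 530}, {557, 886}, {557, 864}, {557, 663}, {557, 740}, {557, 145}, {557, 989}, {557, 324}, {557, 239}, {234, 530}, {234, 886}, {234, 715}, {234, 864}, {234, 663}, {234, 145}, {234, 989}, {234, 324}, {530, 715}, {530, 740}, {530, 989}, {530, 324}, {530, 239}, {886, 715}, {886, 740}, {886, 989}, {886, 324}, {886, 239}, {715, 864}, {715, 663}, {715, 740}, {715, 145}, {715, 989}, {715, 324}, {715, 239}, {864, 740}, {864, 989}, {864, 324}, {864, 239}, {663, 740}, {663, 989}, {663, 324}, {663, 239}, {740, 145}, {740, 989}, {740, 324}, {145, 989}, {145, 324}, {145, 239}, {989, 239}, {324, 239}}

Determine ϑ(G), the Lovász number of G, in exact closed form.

deg(206) = 16; N(206) = {443, 202, 114, 354, 932, 271, 557, 234, 530, 886, 715, 864, 663, 740, 145, 239}.
deg(443) = 13; N(443) = {206, 202, 114, 354, 932, 245, 557, 234, 715, 740, 989, 324, 239}.
Vertex 989 has 16 neighbors: 443, 202, 114, 354, 932, 271, 557, 234, 530, 886, 715, 864, 663, 740, 145, 239.
N(245) = {443, 202, 114, 354, 932, 271, 557, 234, 530, 886, 715, 864, 663, 740, 145, 239}, |N(245)| = 16.
G = K_{7,4,4,3,2}: α = 7 = χ(Ḡ), so ϑ = 7.
≈ 7.0000000 (to 7 d.p.).
7 ≤ 7 ≤ 7: collapsed.

7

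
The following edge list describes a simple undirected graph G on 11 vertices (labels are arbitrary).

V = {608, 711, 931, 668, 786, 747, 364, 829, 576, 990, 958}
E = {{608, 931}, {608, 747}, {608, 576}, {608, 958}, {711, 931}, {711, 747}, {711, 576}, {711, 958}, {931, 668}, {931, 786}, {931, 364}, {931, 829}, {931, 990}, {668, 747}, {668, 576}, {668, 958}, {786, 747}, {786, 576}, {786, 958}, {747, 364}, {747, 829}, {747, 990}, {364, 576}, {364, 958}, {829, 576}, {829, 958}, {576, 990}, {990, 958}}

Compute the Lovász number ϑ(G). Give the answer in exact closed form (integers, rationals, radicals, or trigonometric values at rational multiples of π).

7

Vertex 364 has 4 neighbors: 931, 747, 576, 958.
deg(990) = 4; N(990) = {931, 747, 576, 958}.
N(958) = {608, 711, 668, 786, 364, 829, 990}, |N(958)| = 7.
Vertex 668 has 4 neighbors: 931, 747, 576, 958.
Complete 2-partite, parts [7, 4]: perfect, ϑ = α = 7.
Numerically 7.00000.
Check 7 ≤ 7 ≤ 7: collapsed.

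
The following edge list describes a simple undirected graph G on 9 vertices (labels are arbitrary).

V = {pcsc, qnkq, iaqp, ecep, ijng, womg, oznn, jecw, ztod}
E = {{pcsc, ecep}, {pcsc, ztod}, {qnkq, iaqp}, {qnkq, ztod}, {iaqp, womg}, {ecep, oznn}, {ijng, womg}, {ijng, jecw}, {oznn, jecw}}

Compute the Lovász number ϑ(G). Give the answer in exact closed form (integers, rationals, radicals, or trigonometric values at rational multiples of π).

deg(womg) = 2; N(womg) = {iaqp, ijng}.
deg(ztod) = 2; N(ztod) = {pcsc, qnkq}.
Vertex pcsc has 2 neighbors: ecep, ztod.
N(qnkq) = {iaqp, ztod}, |N(qnkq)| = 2.
deg(v) = 2 for all v (|V|=9); a single 9-cycle (edge-transitive).
Distinct eigenvalues (to 3 d.p.): [2.0, 1.532, 0.347, -1.0, -1.879].
−9·(-2*cos(pi/9)) / ((2)−(-2*cos(pi/9))) = 9*cos(pi/9)/(cos(pi/9) + 1) = ϑ(G).
≈ 4.360089581 (to 9 d.p.).
α=4, χ(Ḡ)=5; ϑ=9*cos(pi/9)/(cos(pi/9) + 1) lies between (both strict).

9*cos(pi/9)/(cos(pi/9) + 1)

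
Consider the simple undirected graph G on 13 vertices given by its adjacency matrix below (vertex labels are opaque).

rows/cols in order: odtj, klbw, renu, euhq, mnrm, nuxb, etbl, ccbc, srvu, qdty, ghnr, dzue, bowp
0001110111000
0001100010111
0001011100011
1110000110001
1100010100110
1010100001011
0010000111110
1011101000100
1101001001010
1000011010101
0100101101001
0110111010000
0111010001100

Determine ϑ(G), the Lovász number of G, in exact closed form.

sqrt(13)

N(ghnr) = {klbw, mnrm, etbl, ccbc, qdty, bowp}, |N(ghnr)| = 6.
Vertex qdty has 6 neighbors: odtj, nuxb, etbl, srvu, ghnr, bowp.
Vertex nuxb has 6 neighbors: odtj, renu, mnrm, qdty, dzue, bowp.
Vertex etbl has 6 neighbors: renu, ccbc, srvu, qdty, ghnr, dzue.
6-regular, N=13; Paley(13): SR with (k,λ,μ)=(6,2,3).
Distinct eigenvalues (to 6 d.p.): [6.0, 1.302776, -2.302776].
−13·(-sqrt(13)/2 - 1/2) / ((6)−(-sqrt(13)/2 - 1/2)) = sqrt(13) = ϑ(G).
≈ 3.60555 (to 5 d.p.).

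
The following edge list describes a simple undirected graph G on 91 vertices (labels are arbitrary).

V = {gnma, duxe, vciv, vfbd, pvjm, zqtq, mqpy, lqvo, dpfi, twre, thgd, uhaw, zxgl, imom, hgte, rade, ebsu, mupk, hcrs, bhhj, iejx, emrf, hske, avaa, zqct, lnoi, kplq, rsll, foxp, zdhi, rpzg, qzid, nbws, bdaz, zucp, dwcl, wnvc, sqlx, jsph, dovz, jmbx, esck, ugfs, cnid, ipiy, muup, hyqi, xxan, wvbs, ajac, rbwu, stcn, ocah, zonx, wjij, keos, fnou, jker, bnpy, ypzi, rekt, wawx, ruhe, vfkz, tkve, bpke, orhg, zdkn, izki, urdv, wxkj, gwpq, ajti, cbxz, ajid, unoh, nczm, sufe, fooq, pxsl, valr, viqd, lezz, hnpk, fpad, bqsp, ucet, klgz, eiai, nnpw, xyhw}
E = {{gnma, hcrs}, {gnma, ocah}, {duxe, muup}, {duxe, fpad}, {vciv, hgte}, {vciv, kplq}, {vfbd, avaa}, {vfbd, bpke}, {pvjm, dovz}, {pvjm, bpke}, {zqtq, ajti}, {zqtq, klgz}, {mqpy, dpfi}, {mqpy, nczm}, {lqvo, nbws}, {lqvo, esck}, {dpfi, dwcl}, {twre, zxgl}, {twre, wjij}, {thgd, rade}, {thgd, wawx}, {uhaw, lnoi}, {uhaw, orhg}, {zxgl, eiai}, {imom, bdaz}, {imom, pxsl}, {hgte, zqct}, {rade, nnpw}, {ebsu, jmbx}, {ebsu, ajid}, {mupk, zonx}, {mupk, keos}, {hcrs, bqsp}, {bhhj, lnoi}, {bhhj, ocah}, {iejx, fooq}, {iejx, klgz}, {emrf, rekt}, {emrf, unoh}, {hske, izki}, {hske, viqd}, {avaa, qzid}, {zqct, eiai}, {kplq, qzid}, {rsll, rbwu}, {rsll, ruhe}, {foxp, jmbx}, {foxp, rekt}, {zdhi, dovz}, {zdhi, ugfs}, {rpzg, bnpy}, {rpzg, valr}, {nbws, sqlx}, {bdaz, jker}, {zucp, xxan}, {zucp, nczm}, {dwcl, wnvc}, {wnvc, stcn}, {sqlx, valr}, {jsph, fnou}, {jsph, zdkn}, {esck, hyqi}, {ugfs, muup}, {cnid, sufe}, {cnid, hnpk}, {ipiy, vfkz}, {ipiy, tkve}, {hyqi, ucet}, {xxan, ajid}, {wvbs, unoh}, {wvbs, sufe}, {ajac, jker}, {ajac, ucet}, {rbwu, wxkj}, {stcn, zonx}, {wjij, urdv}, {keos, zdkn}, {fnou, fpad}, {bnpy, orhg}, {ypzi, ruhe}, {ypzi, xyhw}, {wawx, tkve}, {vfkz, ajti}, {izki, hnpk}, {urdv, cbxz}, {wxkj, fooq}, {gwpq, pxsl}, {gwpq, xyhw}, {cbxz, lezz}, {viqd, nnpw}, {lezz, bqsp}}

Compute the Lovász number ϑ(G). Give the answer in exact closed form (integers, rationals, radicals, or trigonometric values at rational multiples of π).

deg(klgz) = 2; N(klgz) = {zqtq, iejx}.
N(rade) = {thgd, nnpw}, |N(rade)| = 2.
Vertex bqsp has 2 neighbors: hcrs, lezz.
N(avaa) = {vfbd, qzid}, |N(avaa)| = 2.
91-vertex 2-regular graph: a single 91-cycle (edge-transitive).
Distinct eigenvalues (to 3 d.p.): [2.0, 1.995, 1.981, 1.957, 1.924, 1.882, 1.831, 1.771, 1.703, 1.626, 1.542, 1.45, 1.352, 1.247, 1.136, 1.02, 0.899, 0.773, 0.644, 0.512, 0.377, 0.241, 0.104, -0.035, -0.172, -0.309, -0.445, -0.579, -0.709, -0.837, -0.96, -1.079, -1.192, -1.3, -1.402, -1.497, -1.585, -1.665, -1.738, -1.802, -1.858, -1.904, -1.942, -1.97, -1.989, -1.999].
λ_max=2, λ_min=-2*cos(pi/91); ϑ = −91·λ_min/(λ_max−λ_min) = 91*cos(pi/91)/(cos(pi/91) + 1).
ϑ(G) ≈ 45.48644016.
45 ≤ 91*cos(pi/91)/(cos(pi/91) + 1) ≤ 46: both strict.

91*cos(pi/91)/(cos(pi/91) + 1)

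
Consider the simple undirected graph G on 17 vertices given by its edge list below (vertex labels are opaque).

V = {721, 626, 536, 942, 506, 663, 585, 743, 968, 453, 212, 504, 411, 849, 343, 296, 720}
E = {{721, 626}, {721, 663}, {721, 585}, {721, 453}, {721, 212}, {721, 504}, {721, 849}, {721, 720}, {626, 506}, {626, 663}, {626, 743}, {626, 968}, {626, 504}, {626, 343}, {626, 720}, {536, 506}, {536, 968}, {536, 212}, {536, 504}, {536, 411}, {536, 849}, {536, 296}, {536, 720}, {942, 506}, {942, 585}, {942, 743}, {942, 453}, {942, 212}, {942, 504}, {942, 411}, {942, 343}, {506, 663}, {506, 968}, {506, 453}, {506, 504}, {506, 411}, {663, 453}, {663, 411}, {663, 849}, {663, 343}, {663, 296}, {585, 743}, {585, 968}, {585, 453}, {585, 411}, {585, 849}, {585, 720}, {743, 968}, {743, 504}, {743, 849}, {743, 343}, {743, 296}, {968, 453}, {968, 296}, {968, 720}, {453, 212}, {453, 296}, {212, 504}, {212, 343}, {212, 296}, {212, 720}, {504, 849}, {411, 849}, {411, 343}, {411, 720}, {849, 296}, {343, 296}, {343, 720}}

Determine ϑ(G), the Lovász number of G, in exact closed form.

deg(626) = 8; N(626) = {721, 506, 663, 743, 968, 504, 343, 720}.
deg(663) = 8; N(663) = {721, 626, 506, 453, 411, 849, 343, 296}.
deg(296) = 8; N(296) = {536, 663, 743, 968, 453, 212, 849, 343}.
Vertex 411 has 8 neighbors: 536, 942, 506, 663, 585, 849, 343, 720.
deg(v) = 8 for all v (|V|=17); Paley(17): SR with (k,λ,μ)=(8,3,4).
A has 3 distinct eigenvalues ≈ [8.0, 1.561553, -2.561553].
Lovász: ϑ = −17(-sqrt(17)/2 - 1/2)/(8+-(-sqrt(17)/2 - 1/2)) = sqrt(17).
Numerically 4.123105626.

sqrt(17)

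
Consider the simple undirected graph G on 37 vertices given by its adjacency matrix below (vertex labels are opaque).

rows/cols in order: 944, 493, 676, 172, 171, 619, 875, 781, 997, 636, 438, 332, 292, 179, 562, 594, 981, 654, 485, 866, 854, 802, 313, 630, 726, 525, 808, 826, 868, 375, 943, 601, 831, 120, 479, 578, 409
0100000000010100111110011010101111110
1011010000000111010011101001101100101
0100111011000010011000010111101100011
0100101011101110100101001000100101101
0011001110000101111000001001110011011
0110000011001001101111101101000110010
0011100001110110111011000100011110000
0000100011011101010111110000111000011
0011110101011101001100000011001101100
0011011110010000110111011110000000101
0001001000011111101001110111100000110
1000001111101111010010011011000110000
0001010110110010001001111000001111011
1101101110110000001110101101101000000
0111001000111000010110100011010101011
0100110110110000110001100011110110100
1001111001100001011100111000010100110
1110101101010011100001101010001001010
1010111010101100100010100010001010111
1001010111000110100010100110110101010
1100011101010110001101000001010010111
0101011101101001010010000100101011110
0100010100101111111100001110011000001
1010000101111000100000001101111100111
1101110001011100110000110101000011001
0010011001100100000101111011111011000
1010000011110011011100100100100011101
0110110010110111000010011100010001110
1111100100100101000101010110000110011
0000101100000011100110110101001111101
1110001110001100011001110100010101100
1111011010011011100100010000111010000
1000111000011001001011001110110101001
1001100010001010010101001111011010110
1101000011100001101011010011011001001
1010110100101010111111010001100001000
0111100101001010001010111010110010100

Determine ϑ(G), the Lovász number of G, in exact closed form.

sqrt(37)

N(562) = {493, 676, 172, 875, 438, 332, 292, 654, 866, 854, 313, 808, 826, 375, 601, 120, 578, 409}, |N(562)| = 18.
deg(943) = 18; N(943) = {944, 493, 676, 875, 781, 997, 292, 179, 654, 485, 802, 313, 630, 525, 375, 601, 120, 479}.
deg(601) = 18; N(601) = {944, 493, 676, 172, 619, 875, 997, 332, 292, 562, 594, 981, 866, 630, 868, 375, 943, 831}.
Vertex 578 has 18 neighbors: 944, 676, 171, 619, 781, 438, 292, 562, 981, 654, 485, 866, 854, 802, 630, 826, 868, 120.
deg(v) = 18 for all v (|V|=37); strongly regular (37,18,8,9).
A has 3 distinct eigenvalues ≈ [18.0, 2.54138, -3.54138].
Lovász (edge-transitive): ϑ = −37·(-sqrt(37)/2 - 1/2)/((18)−(-sqrt(37)/2 - 1/2)) = sqrt(37).
ϑ(G) ≈ 6.08276.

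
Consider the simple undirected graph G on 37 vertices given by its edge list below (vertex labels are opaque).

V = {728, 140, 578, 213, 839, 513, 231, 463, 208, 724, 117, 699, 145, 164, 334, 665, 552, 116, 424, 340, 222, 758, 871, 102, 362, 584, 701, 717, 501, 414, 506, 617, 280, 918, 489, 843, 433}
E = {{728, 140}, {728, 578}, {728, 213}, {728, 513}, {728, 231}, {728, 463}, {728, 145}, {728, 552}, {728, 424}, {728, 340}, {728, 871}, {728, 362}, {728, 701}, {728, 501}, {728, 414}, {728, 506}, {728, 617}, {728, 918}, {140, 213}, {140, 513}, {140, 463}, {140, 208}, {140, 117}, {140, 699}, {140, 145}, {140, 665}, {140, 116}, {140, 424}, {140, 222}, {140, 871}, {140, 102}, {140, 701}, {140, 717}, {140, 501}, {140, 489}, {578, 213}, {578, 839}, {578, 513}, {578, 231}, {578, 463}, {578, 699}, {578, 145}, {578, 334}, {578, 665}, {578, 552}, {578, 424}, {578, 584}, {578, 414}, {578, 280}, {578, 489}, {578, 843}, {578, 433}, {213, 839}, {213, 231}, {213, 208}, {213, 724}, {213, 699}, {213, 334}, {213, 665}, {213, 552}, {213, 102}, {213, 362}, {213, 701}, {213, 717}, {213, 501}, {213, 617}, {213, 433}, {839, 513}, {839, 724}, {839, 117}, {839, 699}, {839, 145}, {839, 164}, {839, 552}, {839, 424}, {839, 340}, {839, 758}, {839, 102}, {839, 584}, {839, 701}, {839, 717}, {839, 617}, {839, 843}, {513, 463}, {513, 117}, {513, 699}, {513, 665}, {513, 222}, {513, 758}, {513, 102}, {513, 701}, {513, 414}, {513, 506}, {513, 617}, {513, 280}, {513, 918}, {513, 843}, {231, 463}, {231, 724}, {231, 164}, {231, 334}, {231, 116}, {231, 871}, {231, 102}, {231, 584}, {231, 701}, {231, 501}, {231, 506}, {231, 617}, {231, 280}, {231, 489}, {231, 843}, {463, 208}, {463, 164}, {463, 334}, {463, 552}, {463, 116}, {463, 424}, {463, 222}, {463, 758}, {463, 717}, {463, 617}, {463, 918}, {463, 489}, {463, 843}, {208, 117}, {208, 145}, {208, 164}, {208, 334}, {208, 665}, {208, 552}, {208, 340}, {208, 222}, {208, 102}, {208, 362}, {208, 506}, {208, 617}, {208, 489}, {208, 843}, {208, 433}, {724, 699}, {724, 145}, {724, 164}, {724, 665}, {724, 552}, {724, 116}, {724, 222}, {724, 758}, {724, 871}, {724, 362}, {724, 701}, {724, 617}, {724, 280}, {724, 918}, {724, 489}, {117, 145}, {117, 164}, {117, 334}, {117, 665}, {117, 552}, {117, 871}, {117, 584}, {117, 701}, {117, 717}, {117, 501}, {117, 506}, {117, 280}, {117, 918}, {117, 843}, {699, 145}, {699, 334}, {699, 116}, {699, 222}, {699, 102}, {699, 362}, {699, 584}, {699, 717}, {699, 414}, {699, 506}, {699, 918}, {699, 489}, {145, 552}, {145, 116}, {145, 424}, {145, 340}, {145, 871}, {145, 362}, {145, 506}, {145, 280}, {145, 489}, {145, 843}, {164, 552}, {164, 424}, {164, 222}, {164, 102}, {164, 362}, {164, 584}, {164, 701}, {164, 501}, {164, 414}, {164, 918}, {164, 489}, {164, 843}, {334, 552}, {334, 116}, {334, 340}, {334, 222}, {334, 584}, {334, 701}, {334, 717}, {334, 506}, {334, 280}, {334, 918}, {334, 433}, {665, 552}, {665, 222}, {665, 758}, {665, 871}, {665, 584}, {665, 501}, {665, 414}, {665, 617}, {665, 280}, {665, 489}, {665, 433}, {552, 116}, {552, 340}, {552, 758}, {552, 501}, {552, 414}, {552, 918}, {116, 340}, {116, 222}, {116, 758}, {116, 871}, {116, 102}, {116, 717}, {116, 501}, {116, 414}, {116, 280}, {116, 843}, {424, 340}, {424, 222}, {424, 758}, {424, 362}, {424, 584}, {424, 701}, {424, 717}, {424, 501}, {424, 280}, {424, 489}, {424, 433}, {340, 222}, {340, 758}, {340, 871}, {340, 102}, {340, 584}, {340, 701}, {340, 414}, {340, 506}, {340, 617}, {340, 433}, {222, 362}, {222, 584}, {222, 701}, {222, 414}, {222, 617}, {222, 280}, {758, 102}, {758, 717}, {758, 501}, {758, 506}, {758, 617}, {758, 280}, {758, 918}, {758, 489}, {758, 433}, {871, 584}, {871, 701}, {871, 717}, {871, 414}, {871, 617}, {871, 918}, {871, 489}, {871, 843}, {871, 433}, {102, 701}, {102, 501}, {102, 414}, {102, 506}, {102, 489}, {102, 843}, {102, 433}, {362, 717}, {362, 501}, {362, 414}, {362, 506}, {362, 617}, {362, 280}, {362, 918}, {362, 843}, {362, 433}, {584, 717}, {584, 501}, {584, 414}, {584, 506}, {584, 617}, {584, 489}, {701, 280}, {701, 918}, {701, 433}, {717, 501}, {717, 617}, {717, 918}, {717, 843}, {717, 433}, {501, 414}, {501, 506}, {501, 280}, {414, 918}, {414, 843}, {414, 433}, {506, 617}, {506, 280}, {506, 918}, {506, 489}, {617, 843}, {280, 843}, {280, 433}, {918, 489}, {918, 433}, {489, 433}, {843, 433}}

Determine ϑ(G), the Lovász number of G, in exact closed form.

deg(334) = 18; N(334) = {578, 213, 231, 463, 208, 117, 699, 552, 116, 340, 222, 584, 701, 717, 506, 280, 918, 433}.
N(424) = {728, 140, 578, 839, 463, 145, 164, 340, 222, 758, 362, 584, 701, 717, 501, 280, 489, 433}, |N(424)| = 18.
Vertex 116 has 18 neighbors: 140, 231, 463, 724, 699, 145, 334, 552, 340, 222, 758, 871, 102, 717, 501, 414, 280, 843.
N(584) = {578, 839, 231, 117, 699, 164, 334, 665, 424, 340, 222, 871, 717, 501, 414, 506, 617, 489}, |N(584)| = 18.
37-vertex 18-regular graph: strongly regular (37,18,8,9).
The 3 distinct eigenvalues: [18.0, 2.541381, -3.541381].
With N=37: ϑ(G) = 37·(-(-sqrt(37)/2 - 1/2))/(18−(-sqrt(37)/2 - 1/2)) = sqrt(37).
ϑ(G) ≈ 6.08276253.

sqrt(37)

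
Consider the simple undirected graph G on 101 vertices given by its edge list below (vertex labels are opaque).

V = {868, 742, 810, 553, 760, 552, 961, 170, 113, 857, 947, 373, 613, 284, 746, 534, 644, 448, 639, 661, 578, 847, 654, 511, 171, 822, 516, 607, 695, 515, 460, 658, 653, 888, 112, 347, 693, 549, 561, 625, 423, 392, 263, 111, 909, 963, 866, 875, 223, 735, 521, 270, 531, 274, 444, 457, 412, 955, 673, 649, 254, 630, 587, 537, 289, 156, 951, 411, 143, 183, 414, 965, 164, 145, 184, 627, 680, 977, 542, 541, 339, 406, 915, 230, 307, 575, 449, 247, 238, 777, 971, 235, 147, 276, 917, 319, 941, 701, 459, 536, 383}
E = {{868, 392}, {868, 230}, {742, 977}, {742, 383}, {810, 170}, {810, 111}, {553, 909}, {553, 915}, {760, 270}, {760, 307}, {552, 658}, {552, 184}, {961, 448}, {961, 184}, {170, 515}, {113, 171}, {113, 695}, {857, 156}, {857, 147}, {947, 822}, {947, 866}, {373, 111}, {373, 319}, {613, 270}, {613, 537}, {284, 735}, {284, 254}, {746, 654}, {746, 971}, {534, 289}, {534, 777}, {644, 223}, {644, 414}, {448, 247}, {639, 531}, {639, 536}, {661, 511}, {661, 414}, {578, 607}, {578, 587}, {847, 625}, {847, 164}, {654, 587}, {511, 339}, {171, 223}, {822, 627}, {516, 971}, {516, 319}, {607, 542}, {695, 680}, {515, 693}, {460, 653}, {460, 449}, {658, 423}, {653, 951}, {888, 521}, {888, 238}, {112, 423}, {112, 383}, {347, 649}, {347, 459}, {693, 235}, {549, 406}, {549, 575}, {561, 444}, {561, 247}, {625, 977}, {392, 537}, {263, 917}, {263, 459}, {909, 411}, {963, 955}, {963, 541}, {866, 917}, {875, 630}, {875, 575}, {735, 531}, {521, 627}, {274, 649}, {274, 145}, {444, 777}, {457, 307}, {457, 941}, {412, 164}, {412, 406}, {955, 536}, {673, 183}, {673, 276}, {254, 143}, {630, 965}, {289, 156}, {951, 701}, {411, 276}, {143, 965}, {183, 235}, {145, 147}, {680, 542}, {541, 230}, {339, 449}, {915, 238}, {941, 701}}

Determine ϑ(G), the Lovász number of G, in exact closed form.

N(223) = {644, 171}, |N(223)| = 2.
deg(575) = 2; N(575) = {549, 875}.
Vertex 111 has 2 neighbors: 810, 373.
N(411) = {909, 276}, |N(411)| = 2.
101-vertex 2-regular graph: a single 101-cycle (edge-transitive).
The 51 distinct eigenvalues: [2.0, 1.99613, 1.98454, 1.96527, 1.9384, 1.90403, 1.86229, 1.81335, 1.75739, 1.69463, 1.62532, 1.54971, 1.46812, 1.38084, 1.28822, 1.19062, 1.08841, 0.98199, 0.87177, 0.75818, 0.64165, 0.52264, 0.40161, 0.27903, 0.15537, 0.0311, -0.09328, -0.2173, -0.34049, -0.46235, -0.58243, -0.70025, -0.81537, -0.92733, -1.0357, -1.14006, -1.24002, -1.33518, -1.42517, -1.50965, -1.58828, -1.66078, -1.72684, -1.78623, -1.83871, -1.88407, -1.92214, -1.95278, -1.97586, -1.9913, -1.99903].
Lovász: ϑ = −101(-2*cos(pi/101))/(2+-(-1)*2*cos(pi/101)) = 101*cos(pi/101)/(cos(pi/101) + 1).
= 50.487783173… (decimal).
Check 50 ≤ 101*cos(pi/101)/(cos(pi/101) + 1) ≤ 51: both strict.

101*cos(pi/101)/(cos(pi/101) + 1)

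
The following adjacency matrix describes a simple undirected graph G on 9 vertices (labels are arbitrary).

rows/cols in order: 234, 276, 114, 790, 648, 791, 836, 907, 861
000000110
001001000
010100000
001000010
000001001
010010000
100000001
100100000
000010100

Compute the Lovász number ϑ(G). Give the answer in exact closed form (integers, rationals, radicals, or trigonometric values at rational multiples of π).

deg(790) = 2; N(790) = {114, 907}.
deg(648) = 2; N(648) = {791, 861}.
Vertex 861 has 2 neighbors: 648, 836.
deg(276) = 2; N(276) = {114, 791}.
Every vertex has degree 2 (N=9); connected 2-regular on 9 ⇒ C_{9}.
Distinct eigenvalues (to 5 d.p.): [2.0, 1.53209, 0.3473, -1.0, -1.87939].
ϑ = −N·λ_min/(λ_max−λ_min) = −9·(-2*cos(pi/9))/(2−(-2*cos(pi/9))) = 9*cos(pi/9)/(cos(pi/9) + 1).
≈ 4.3601 (to 4 d.p.).
α=4, χ(Ḡ)=5; ϑ=9*cos(pi/9)/(cos(pi/9) + 1) lies between (both strict).

9*cos(pi/9)/(cos(pi/9) + 1)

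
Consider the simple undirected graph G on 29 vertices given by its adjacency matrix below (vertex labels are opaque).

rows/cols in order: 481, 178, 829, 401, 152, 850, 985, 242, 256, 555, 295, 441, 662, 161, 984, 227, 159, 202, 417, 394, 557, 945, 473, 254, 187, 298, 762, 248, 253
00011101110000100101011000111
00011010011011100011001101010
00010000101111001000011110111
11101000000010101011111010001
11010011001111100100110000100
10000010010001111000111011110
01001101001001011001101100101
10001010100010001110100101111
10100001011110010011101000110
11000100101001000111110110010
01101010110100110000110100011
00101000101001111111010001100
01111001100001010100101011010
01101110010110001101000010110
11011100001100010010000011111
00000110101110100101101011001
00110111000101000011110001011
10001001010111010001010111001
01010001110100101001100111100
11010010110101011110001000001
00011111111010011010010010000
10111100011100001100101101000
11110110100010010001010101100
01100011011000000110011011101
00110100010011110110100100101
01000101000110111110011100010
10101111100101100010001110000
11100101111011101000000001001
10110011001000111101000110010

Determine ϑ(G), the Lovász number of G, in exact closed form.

Vertex 850 has 14 neighbors: 481, 985, 555, 161, 984, 227, 159, 557, 945, 473, 187, 298, 762, 248.
N(178) = {401, 152, 985, 555, 295, 662, 161, 984, 417, 394, 473, 254, 298, 248}, |N(178)| = 14.
deg(945) = 14; N(945) = {481, 829, 401, 152, 850, 555, 295, 441, 159, 202, 557, 473, 254, 298}.
N(555) = {481, 178, 850, 256, 295, 161, 202, 417, 394, 557, 945, 254, 187, 248}, |N(555)| = 14.
Regular of degree 14 on 29 vertices: SR(29,14,6,7) — a Paley graph.
spec(A) ≈ [14.0, 2.19258, -3.19258] (distinct, 5 d.p.).
With N=29: ϑ(G) = 29·(-(-sqrt(29)/2 - 1/2))/(14−(-sqrt(29)/2 - 1/2)) = sqrt(29).
= 5.3851648… (decimal).

sqrt(29)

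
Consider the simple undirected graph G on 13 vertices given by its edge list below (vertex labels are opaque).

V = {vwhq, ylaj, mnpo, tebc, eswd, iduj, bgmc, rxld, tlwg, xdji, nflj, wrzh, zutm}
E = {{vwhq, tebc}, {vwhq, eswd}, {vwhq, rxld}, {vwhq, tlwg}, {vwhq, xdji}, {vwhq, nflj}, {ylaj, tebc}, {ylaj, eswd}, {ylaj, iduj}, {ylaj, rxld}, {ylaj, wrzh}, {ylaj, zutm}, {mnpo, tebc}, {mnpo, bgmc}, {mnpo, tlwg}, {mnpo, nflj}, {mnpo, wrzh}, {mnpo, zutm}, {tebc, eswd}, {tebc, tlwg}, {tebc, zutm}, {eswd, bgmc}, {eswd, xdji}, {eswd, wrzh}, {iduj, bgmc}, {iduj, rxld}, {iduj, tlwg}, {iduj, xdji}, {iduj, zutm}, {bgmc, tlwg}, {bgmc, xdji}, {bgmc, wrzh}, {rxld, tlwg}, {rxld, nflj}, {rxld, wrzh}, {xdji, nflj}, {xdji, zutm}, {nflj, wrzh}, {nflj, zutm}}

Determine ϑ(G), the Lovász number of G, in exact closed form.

sqrt(13)

Vertex eswd has 6 neighbors: vwhq, ylaj, tebc, bgmc, xdji, wrzh.
deg(zutm) = 6; N(zutm) = {ylaj, mnpo, tebc, iduj, xdji, nflj}.
N(tebc) = {vwhq, ylaj, mnpo, eswd, tlwg, zutm}, |N(tebc)| = 6.
deg(bgmc) = 6; N(bgmc) = {mnpo, eswd, iduj, tlwg, xdji, wrzh}.
Every vertex has degree 6 (N=13); SR(13,6,2,3) — a Paley graph.
A has 3 distinct eigenvalues ≈ [6.0, 1.30278, -2.30278].
Lovász (edge-transitive): ϑ = −13·(-sqrt(13)/2 - 1/2)/((6)−(-sqrt(13)/2 - 1/2)) = sqrt(13).
Numerically 3.60555128.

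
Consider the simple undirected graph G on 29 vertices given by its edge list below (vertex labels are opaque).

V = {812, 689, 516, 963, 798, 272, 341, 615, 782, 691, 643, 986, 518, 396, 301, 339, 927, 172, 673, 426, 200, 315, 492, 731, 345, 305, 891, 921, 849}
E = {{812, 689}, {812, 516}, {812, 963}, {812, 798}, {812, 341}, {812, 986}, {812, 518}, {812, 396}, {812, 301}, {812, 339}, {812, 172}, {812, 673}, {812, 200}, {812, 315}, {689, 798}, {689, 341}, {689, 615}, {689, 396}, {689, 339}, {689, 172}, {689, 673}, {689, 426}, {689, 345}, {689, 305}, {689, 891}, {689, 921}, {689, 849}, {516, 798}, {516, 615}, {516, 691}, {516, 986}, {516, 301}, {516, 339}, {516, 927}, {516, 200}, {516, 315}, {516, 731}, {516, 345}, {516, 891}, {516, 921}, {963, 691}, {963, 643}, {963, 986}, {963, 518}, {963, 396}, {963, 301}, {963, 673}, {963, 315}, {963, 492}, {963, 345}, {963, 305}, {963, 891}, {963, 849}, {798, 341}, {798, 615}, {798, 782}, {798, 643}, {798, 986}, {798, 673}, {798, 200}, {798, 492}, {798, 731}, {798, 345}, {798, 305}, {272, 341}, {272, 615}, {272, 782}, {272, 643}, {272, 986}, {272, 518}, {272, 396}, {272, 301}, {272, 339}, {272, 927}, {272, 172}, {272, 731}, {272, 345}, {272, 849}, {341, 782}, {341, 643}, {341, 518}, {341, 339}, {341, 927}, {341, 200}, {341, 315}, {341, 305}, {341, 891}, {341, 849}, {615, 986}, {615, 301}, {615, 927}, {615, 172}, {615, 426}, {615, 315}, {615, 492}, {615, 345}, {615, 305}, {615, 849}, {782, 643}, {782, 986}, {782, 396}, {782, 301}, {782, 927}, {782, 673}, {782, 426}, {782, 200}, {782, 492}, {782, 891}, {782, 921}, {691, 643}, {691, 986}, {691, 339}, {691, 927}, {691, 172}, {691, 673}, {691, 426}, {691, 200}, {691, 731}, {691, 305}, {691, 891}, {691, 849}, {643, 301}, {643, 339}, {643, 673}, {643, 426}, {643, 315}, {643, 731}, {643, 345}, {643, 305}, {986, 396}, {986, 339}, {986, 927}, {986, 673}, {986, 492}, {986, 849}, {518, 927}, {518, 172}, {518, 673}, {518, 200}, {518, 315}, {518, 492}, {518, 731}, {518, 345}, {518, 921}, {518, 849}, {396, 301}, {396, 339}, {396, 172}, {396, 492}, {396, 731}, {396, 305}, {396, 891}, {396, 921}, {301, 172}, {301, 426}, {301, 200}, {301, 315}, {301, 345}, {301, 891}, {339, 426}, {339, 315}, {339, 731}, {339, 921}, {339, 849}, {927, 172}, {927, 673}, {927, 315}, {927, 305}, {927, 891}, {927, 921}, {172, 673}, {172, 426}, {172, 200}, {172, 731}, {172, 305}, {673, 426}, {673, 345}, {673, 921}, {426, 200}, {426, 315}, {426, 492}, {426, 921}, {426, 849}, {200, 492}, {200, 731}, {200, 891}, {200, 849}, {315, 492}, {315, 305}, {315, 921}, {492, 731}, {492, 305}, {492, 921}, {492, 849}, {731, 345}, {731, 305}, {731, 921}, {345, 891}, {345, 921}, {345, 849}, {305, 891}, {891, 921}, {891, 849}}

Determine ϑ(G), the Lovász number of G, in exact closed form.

Vertex 673 has 14 neighbors: 812, 689, 963, 798, 782, 691, 643, 986, 518, 927, 172, 426, 345, 921.
deg(849) = 14; N(849) = {689, 963, 272, 341, 615, 691, 986, 518, 339, 426, 200, 492, 345, 891}.
N(691) = {516, 963, 643, 986, 339, 927, 172, 673, 426, 200, 731, 305, 891, 849}, |N(691)| = 14.
N(305) = {689, 963, 798, 341, 615, 691, 643, 396, 927, 172, 315, 492, 731, 891}, |N(305)| = 14.
Regular of degree 14 on 29 vertices: Paley(29): SR with (k,λ,μ)=(14,6,7).
spec(A) ≈ [14.0, 2.193, -3.193] (distinct, 3 d.p.).
With N=29: ϑ(G) = 29·(-(-sqrt(29)/2 - 1/2))/(14−(-sqrt(29)/2 - 1/2)) = sqrt(29).
= 5.3851648… (decimal).

sqrt(29)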